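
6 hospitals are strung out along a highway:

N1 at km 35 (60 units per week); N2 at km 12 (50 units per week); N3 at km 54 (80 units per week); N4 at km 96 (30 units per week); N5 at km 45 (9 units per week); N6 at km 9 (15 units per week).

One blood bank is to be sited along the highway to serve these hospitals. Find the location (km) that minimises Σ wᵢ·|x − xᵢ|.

x = 35

For a sum of weighted absolute distances on a line, the optimum is the weighted median (not the mean). Total weight W = 244; half-weight = 122.
Sort by position and accumulate weight:
  km 9 (N6, w=15) → cum 15
  km 12 (N2, w=50) → cum 65
  km 35 (N1, w=60) → cum 125  ≥ 122 → median here
  km 45 (N5, w=9) → cum 134
  km 54 (N3, w=80) → cum 214
  km 96 (N4, w=30) → cum 244
Optimal location: km 35.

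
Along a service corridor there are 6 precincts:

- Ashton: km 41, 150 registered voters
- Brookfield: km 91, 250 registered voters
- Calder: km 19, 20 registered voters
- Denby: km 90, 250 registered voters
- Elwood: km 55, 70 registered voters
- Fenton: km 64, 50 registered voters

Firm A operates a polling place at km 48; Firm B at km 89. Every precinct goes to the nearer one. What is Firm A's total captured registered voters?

The indifferent point is the midpoint (48+89)/2 = 68.5; precincts left of it (closer to Firm A at 48) go to Firm A, those right go to Firm B.
  Calder at 19 (w=20) → Firm A
  Ashton at 41 (w=150) → Firm A
  Elwood at 55 (w=70) → Firm A
  Fenton at 64 (w=50) → Firm A
  Denby at 90 (w=250) → Firm B
  Brookfield at 91 (w=250) → Firm B
Firm A captures 290; Firm B captures 500.

290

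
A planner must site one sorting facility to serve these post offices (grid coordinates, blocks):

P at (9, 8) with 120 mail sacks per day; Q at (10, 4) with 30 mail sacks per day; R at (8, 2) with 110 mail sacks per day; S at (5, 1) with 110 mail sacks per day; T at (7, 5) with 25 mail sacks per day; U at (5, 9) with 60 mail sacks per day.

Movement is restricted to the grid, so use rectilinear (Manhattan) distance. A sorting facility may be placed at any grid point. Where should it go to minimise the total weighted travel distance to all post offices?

(8, 4)

Manhattan distance separates: Σwᵢ(|x−xᵢ|+|y−yᵢ|) = Σwᵢ|x−xᵢ| + Σwᵢ|y−yᵢ|, so x and y are optimised independently as 1-D weighted medians.
Total weight W = 455; half = 227.5.
x-coordinate, sorted with cumulative weight:
  x=5 (S, w=110) cum 110
  x=5 (U, w=60) cum 170
  x=7 (T, w=25) cum 195
  x=8 (R, w=110) cum 305  ← median
  x=9 (P, w=120) cum 425
  x=10 (Q, w=30) cum 455
⇒ x* = 8
y-coordinate, sorted with cumulative weight:
  y=1 (S, w=110) cum 110
  y=2 (R, w=110) cum 220
  y=4 (Q, w=30) cum 250  ← median
  y=5 (T, w=25) cum 275
  y=8 (P, w=120) cum 395
  y=9 (U, w=60) cum 455
⇒ y* = 4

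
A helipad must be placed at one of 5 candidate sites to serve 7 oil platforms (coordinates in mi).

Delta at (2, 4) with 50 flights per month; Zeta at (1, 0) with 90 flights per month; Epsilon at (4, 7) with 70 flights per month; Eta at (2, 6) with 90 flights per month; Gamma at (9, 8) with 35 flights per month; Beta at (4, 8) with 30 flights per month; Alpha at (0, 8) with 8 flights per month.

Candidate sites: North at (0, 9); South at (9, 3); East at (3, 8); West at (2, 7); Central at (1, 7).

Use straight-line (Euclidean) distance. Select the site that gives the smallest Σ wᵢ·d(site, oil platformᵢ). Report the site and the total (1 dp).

West, total 1348.9 mi

Total weighted distance at each candidate:
  North (0, 9): total = 2170.4
  South (9, 3): total = 2725.6
  East (3, 8): total = 1512.6
  West (2, 7): total = 1348.9
  Central (1, 7): total = 1513.8
Minimum is at West with total 1348.9 mi.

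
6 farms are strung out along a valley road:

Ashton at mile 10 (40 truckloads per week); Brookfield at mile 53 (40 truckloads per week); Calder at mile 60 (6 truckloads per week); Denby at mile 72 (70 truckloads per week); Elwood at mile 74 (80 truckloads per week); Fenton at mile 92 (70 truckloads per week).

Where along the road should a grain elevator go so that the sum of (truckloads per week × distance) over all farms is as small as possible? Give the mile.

For a sum of weighted absolute distances on a line, the optimum is the weighted median (not the mean). Total weight W = 306; half-weight = 153.
Sort by position and accumulate weight:
  mile 10 (Ashton, w=40) → cum 40
  mile 53 (Brookfield, w=40) → cum 80
  mile 60 (Calder, w=6) → cum 86
  mile 72 (Denby, w=70) → cum 156  ≥ 153 → median here
  mile 74 (Elwood, w=80) → cum 236
  mile 92 (Fenton, w=70) → cum 306
Optimal location: mile 72.

x = 72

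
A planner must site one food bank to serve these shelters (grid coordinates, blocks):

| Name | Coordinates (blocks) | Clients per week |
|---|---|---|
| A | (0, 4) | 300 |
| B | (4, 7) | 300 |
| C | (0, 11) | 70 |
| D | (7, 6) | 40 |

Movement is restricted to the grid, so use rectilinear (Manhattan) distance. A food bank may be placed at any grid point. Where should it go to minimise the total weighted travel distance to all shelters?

(0, 7)

Manhattan distance separates: Σwᵢ(|x−xᵢ|+|y−yᵢ|) = Σwᵢ|x−xᵢ| + Σwᵢ|y−yᵢ|, so x and y are optimised independently as 1-D weighted medians.
Total weight W = 710; half = 355.
x-coordinate, sorted with cumulative weight:
  x=0 (A, w=300) cum 300
  x=0 (C, w=70) cum 370  ← median
  x=4 (B, w=300) cum 670
  x=7 (D, w=40) cum 710
⇒ x* = 0
y-coordinate, sorted with cumulative weight:
  y=4 (A, w=300) cum 300
  y=6 (D, w=40) cum 340
  y=7 (B, w=300) cum 640  ← median
  y=11 (C, w=70) cum 710
⇒ y* = 7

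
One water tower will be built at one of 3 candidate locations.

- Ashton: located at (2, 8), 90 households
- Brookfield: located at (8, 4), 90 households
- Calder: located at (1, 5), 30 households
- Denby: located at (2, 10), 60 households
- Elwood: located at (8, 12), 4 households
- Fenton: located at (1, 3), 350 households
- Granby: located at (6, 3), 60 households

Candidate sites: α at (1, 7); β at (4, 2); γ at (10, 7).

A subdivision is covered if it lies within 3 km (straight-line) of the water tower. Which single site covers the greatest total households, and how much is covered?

Coverage radius r = 3 km; a point is covered iff (Δx)²+(Δy)² ≤ 3² = 9.
  α (1, 7): covers {Ashton, Calder} → 120
  β (4, 2): covers {Granby} → 60
  γ (10, 7): covers {none} → 0
Maximum coverage at α: 120 households.

α, covering 120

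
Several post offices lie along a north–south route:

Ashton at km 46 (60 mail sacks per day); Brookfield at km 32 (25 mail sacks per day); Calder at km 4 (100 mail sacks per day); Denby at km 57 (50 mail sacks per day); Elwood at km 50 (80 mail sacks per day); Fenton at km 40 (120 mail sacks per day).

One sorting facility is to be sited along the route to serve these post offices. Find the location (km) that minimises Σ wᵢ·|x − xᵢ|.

x = 40

For a sum of weighted absolute distances on a line, the optimum is the weighted median (not the mean). Total weight W = 435; half-weight = 217.5.
Sort by position and accumulate weight:
  km 4 (Calder, w=100) → cum 100
  km 32 (Brookfield, w=25) → cum 125
  km 40 (Fenton, w=120) → cum 245  ≥ 217.5 → median here
  km 46 (Ashton, w=60) → cum 305
  km 50 (Elwood, w=80) → cum 385
  km 57 (Denby, w=50) → cum 435
Optimal location: km 40.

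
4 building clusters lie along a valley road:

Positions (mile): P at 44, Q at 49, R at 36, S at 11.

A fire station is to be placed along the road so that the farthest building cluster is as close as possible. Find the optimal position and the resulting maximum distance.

location 30, max distance 19

The 1-center on a line is the midpoint of the two extreme points: leftmost at 11, rightmost at 49.
Optimal location = (11 + 49)/2 = 30; maximum distance = (49 − 11)/2 = 19.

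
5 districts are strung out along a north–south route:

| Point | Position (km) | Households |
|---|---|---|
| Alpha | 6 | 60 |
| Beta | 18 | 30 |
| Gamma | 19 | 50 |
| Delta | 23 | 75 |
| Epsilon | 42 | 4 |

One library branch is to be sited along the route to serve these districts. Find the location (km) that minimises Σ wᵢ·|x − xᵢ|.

For a sum of weighted absolute distances on a line, the optimum is the weighted median (not the mean). Total weight W = 219; half-weight = 109.5.
Sort by position and accumulate weight:
  km 6 (Alpha, w=60) → cum 60
  km 18 (Beta, w=30) → cum 90
  km 19 (Gamma, w=50) → cum 140  ≥ 109.5 → median here
  km 23 (Delta, w=75) → cum 215
  km 42 (Epsilon, w=4) → cum 219
Optimal location: km 19.

x = 19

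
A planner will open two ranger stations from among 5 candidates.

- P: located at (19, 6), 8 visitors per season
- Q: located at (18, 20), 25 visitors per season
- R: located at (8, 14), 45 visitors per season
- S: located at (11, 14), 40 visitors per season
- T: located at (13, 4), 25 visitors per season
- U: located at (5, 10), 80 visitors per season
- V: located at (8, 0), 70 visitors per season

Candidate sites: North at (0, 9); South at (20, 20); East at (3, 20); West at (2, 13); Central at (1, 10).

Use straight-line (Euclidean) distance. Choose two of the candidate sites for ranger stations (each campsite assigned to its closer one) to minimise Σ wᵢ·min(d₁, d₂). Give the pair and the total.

{South, Central}, total 2465.8

Evaluate every pair (each demand assigned to the nearer of the two):
  {South, Central}: total = 2465.8
  {South, West}: total = 2495.2
  {North, South}: total = 2618.5
  {West, Central}: total = 2729.5
  {North, West}: total = 2750.2
  {East, Central}: total = 2783.8
  {East, West}: total = 2855.0
  {North, East}: total = 2879.4
  {North, Central}: total = 2932.5
  {South, East}: total = 3609.3
Best pair: {South, Central} with total 2465.8.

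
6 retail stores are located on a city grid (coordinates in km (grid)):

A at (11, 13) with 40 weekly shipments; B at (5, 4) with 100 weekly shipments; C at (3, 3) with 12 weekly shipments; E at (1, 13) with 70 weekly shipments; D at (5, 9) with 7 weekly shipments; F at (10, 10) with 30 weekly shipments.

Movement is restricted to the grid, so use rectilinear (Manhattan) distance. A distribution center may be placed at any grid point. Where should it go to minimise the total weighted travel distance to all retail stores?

Manhattan distance separates: Σwᵢ(|x−xᵢ|+|y−yᵢ|) = Σwᵢ|x−xᵢ| + Σwᵢ|y−yᵢ|, so x and y are optimised independently as 1-D weighted medians.
Total weight W = 259; half = 129.5.
x-coordinate, sorted with cumulative weight:
  x=1 (E, w=70) cum 70
  x=3 (C, w=12) cum 82
  x=5 (B, w=100) cum 182  ← median
  x=5 (D, w=7) cum 189
  x=10 (F, w=30) cum 219
  x=11 (A, w=40) cum 259
⇒ x* = 5
y-coordinate, sorted with cumulative weight:
  y=3 (C, w=12) cum 12
  y=4 (B, w=100) cum 112
  y=9 (D, w=7) cum 119
  y=10 (F, w=30) cum 149  ← median
  y=13 (A, w=40) cum 189
  y=13 (E, w=70) cum 259
⇒ y* = 10

(5, 10)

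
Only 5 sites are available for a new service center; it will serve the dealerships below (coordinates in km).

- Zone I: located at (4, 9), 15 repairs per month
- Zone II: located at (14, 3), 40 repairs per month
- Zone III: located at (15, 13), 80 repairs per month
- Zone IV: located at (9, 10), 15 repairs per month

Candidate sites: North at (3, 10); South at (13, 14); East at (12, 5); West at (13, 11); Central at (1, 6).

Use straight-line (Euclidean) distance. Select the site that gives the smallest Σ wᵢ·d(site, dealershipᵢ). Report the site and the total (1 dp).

West, total 748.9 km

Total weighted distance at each candidate:
  North (3, 10): total = 1622.3
  South (13, 14): total = 860.0
  East (12, 5): total = 1018.3
  West (13, 11): total = 748.9
  Central (1, 6): total = 1983.7
Minimum is at West with total 748.9 km.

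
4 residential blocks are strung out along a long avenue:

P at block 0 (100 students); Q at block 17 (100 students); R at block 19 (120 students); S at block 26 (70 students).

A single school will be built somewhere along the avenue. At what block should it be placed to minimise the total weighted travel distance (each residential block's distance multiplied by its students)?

x = 17

For a sum of weighted absolute distances on a line, the optimum is the weighted median (not the mean). Total weight W = 390; half-weight = 195.
Sort by position and accumulate weight:
  block 0 (P, w=100) → cum 100
  block 17 (Q, w=100) → cum 200  ≥ 195 → median here
  block 19 (R, w=120) → cum 320
  block 26 (S, w=70) → cum 390
Optimal location: block 17.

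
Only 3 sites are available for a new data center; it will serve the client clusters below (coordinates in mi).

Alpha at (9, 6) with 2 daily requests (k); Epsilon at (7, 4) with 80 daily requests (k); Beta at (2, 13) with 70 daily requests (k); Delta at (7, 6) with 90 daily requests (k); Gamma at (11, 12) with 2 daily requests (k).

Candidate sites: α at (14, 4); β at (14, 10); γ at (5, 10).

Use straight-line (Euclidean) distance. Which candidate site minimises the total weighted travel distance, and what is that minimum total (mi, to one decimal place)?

γ, total 1229.4 mi

Total weighted distance at each candidate:
  α (14, 4): total = 2293.1
  β (14, 10): total = 2349.0
  γ (5, 10): total = 1229.4
Minimum is at γ with total 1229.4 mi.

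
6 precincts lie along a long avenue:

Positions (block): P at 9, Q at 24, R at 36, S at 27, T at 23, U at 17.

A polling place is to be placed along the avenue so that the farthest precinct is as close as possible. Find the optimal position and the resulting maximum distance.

The 1-center on a line is the midpoint of the two extreme points: leftmost at 9, rightmost at 36.
Optimal location = (9 + 36)/2 = 22.5; maximum distance = (36 − 9)/2 = 13.5.

location 22.5, max distance 13.5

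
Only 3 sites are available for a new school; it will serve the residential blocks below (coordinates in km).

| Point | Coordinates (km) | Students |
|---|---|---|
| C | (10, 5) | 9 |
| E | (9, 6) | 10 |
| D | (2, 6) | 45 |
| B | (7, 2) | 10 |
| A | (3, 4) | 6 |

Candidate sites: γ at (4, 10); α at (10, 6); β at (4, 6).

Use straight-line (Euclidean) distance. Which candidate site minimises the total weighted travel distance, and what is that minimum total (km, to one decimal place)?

β, total 258.2 km

Total weighted distance at each candidate:
  γ (4, 10): total = 457.5
  α (10, 6): total = 472.7
  β (4, 6): total = 258.2
Minimum is at β with total 258.2 km.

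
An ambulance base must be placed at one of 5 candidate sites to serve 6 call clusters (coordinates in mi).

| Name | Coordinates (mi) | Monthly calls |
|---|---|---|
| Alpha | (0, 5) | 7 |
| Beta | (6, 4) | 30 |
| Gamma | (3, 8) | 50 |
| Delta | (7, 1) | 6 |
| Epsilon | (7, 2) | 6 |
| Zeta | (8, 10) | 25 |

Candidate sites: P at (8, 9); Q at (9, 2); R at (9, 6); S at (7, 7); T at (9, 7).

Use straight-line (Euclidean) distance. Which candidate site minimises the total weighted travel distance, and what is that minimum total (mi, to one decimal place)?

Total weighted distance at each candidate:
  P (8, 9): total = 594.9
  Q (9, 2): total = 825.8
  R (9, 6): total = 650.0
  S (7, 7): total = 497.0
  T (9, 7): total = 645.3
Minimum is at S with total 497.0 mi.

S, total 497.0 mi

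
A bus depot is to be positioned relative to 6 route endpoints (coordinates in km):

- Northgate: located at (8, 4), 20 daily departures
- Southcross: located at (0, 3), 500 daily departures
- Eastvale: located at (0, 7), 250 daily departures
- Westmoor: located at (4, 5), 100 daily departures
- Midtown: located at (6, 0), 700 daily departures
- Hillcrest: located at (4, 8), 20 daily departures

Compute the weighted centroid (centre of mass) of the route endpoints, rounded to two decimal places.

The minimiser of Σwᵢ‖p−pᵢ‖² is the weighted centroid p* = (Σwᵢpᵢ)/(Σwᵢ).
Σwᵢ = 1590.
Σwᵢxᵢ = 20·8 + 500·0 + 250·0 + 100·4 + 700·6 + 20·4 = 4840.
Σwᵢyᵢ = 20·4 + 500·3 + 250·7 + 100·5 + 700·0 + 20·8 = 3990.
x* = 4840/1590 = 3.04, y* = 3990/1590 = 2.51.

(3.04, 2.51)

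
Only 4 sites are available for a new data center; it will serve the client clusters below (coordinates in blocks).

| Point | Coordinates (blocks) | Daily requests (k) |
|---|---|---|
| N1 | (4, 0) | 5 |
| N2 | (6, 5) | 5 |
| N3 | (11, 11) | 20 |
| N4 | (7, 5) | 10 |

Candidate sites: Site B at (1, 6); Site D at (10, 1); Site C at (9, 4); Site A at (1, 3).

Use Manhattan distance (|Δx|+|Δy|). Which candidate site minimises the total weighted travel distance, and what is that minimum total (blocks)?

Site C, total 275 blocks

Total weighted distance at each candidate:
  Site B (1, 6): total = 445
  Site D (10, 1): total = 365
  Site C (9, 4): total = 275
  Site A (1, 3): total = 505
Minimum is at Site C with total 275 blocks.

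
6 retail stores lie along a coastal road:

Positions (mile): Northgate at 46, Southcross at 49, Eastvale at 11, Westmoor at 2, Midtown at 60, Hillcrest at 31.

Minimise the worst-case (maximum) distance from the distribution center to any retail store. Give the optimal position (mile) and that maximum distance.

location 31, max distance 29

The 1-center on a line is the midpoint of the two extreme points: leftmost at 2, rightmost at 60.
Optimal location = (2 + 60)/2 = 31; maximum distance = (60 − 2)/2 = 29.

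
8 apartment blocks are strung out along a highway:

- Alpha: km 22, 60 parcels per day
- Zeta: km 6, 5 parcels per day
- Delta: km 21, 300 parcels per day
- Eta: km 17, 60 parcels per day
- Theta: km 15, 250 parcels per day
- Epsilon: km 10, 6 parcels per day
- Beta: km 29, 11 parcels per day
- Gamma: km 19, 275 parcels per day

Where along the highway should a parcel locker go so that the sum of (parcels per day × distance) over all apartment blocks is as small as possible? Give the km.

x = 19

For a sum of weighted absolute distances on a line, the optimum is the weighted median (not the mean). Total weight W = 967; half-weight = 483.5.
Sort by position and accumulate weight:
  km 6 (Zeta, w=5) → cum 5
  km 10 (Epsilon, w=6) → cum 11
  km 15 (Theta, w=250) → cum 261
  km 17 (Eta, w=60) → cum 321
  km 19 (Gamma, w=275) → cum 596  ≥ 483.5 → median here
  km 21 (Delta, w=300) → cum 896
  km 22 (Alpha, w=60) → cum 956
  km 29 (Beta, w=11) → cum 967
Optimal location: km 19.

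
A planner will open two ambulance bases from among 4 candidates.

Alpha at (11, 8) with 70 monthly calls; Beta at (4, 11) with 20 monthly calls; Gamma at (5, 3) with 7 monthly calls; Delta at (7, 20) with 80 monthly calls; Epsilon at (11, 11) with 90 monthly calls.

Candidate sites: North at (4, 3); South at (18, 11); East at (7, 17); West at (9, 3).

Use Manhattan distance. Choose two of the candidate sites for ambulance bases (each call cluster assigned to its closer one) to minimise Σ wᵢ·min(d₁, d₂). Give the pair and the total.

Evaluate every pair (each demand assigned to the nearer of the two):
  {East, West}: total = 1838
  {South, East}: total = 1862
  {North, East}: total = 2147
  {South, West}: total = 2928
  {North, West}: total = 3077
  {North, South}: total = 3097
Best pair: {East, West} with total 1838.

{East, West}, total 1838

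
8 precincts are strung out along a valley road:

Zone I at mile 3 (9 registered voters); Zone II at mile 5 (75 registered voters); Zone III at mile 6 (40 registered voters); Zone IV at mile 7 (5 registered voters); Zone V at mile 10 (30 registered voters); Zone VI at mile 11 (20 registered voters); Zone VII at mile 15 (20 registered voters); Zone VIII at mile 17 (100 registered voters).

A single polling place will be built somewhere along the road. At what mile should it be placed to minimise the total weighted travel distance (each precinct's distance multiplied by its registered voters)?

x = 10

For a sum of weighted absolute distances on a line, the optimum is the weighted median (not the mean). Total weight W = 299; half-weight = 149.5.
Sort by position and accumulate weight:
  mile 3 (Zone I, w=9) → cum 9
  mile 5 (Zone II, w=75) → cum 84
  mile 6 (Zone III, w=40) → cum 124
  mile 7 (Zone IV, w=5) → cum 129
  mile 10 (Zone V, w=30) → cum 159  ≥ 149.5 → median here
  mile 11 (Zone VI, w=20) → cum 179
  mile 15 (Zone VII, w=20) → cum 199
  mile 17 (Zone VIII, w=100) → cum 299
Optimal location: mile 10.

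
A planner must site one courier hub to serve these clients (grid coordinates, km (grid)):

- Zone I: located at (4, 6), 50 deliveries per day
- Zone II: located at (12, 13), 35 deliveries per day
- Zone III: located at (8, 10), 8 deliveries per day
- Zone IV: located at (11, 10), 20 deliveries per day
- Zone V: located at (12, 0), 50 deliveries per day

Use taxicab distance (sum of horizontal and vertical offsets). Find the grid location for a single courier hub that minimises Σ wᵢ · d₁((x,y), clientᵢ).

(12, 6)

Manhattan distance separates: Σwᵢ(|x−xᵢ|+|y−yᵢ|) = Σwᵢ|x−xᵢ| + Σwᵢ|y−yᵢ|, so x and y are optimised independently as 1-D weighted medians.
Total weight W = 163; half = 81.5.
x-coordinate, sorted with cumulative weight:
  x=4 (Zone I, w=50) cum 50
  x=8 (Zone III, w=8) cum 58
  x=11 (Zone IV, w=20) cum 78
  x=12 (Zone II, w=35) cum 113  ← median
  x=12 (Zone V, w=50) cum 163
⇒ x* = 12
y-coordinate, sorted with cumulative weight:
  y=0 (Zone V, w=50) cum 50
  y=6 (Zone I, w=50) cum 100  ← median
  y=10 (Zone III, w=8) cum 108
  y=10 (Zone IV, w=20) cum 128
  y=13 (Zone II, w=35) cum 163
⇒ y* = 6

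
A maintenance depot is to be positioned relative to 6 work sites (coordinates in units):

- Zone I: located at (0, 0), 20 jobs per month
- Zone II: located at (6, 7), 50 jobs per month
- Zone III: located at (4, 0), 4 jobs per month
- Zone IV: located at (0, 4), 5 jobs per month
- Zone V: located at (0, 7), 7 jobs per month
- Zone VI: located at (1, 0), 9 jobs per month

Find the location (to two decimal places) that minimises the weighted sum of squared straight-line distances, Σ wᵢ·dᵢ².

The minimiser of Σwᵢ‖p−pᵢ‖² is the weighted centroid p* = (Σwᵢpᵢ)/(Σwᵢ).
Σwᵢ = 95.
Σwᵢxᵢ = 20·0 + 50·6 + 4·4 + 5·0 + 7·0 + 9·1 = 325.
Σwᵢyᵢ = 20·0 + 50·7 + 4·0 + 5·4 + 7·7 + 9·0 = 419.
x* = 325/95 = 3.42, y* = 419/95 = 4.41.

(3.42, 4.41)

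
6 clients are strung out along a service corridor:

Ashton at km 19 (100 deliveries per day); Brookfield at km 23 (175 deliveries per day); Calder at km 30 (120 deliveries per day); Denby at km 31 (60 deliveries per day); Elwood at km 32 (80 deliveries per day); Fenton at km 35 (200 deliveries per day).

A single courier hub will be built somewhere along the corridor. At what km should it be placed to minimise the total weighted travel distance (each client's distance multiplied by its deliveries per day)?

For a sum of weighted absolute distances on a line, the optimum is the weighted median (not the mean). Total weight W = 735; half-weight = 367.5.
Sort by position and accumulate weight:
  km 19 (Ashton, w=100) → cum 100
  km 23 (Brookfield, w=175) → cum 275
  km 30 (Calder, w=120) → cum 395  ≥ 367.5 → median here
  km 31 (Denby, w=60) → cum 455
  km 32 (Elwood, w=80) → cum 535
  km 35 (Fenton, w=200) → cum 735
Optimal location: km 30.

x = 30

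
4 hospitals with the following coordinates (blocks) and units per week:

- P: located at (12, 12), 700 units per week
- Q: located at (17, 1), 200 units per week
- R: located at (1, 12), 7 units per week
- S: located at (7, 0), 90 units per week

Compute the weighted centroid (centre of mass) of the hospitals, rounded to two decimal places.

(12.47, 8.71)

The minimiser of Σwᵢ‖p−pᵢ‖² is the weighted centroid p* = (Σwᵢpᵢ)/(Σwᵢ).
Σwᵢ = 997.
Σwᵢxᵢ = 700·12 + 200·17 + 7·1 + 90·7 = 12437.
Σwᵢyᵢ = 700·12 + 200·1 + 7·12 + 90·0 = 8684.
x* = 12437/997 = 12.47, y* = 8684/997 = 8.71.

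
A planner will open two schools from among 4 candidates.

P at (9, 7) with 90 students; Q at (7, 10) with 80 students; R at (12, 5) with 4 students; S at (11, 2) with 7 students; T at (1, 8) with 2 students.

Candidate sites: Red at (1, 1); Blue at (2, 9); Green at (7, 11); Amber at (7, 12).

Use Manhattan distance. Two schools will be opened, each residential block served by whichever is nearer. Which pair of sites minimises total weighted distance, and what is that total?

Evaluate every pair (each demand assigned to the nearer of the two):
  {Red, Green}: total = 755
  {Blue, Green}: total = 759
  {Green, Amber}: total = 773
  {Red, Amber}: total = 929
  {Blue, Amber}: total = 940
  {Red, Blue}: total = 1427
Best pair: {Red, Green} with total 755.

{Red, Green}, total 755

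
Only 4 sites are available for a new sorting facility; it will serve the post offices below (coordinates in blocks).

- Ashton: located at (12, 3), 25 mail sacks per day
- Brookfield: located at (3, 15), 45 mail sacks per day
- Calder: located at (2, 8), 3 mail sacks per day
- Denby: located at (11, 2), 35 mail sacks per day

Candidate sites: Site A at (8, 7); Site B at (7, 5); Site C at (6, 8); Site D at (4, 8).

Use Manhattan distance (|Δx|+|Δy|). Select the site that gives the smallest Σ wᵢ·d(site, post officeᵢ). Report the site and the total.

Site B, total 1074 blocks

Total weighted distance at each candidate:
  Site A (8, 7): total = 1086
  Site B (7, 5): total = 1074
  Site C (6, 8): total = 1122
  Site D (4, 8): total = 1146
Minimum is at Site B with total 1074 blocks.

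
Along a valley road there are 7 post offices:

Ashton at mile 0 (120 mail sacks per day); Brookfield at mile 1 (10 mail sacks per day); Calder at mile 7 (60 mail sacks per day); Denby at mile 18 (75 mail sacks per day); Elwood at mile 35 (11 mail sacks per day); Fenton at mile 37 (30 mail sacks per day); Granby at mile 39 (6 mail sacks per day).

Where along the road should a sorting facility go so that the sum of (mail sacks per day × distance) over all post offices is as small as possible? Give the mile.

For a sum of weighted absolute distances on a line, the optimum is the weighted median (not the mean). Total weight W = 312; half-weight = 156.
Sort by position and accumulate weight:
  mile 0 (Ashton, w=120) → cum 120
  mile 1 (Brookfield, w=10) → cum 130
  mile 7 (Calder, w=60) → cum 190  ≥ 156 → median here
  mile 18 (Denby, w=75) → cum 265
  mile 35 (Elwood, w=11) → cum 276
  mile 37 (Fenton, w=30) → cum 306
  mile 39 (Granby, w=6) → cum 312
Optimal location: mile 7.

x = 7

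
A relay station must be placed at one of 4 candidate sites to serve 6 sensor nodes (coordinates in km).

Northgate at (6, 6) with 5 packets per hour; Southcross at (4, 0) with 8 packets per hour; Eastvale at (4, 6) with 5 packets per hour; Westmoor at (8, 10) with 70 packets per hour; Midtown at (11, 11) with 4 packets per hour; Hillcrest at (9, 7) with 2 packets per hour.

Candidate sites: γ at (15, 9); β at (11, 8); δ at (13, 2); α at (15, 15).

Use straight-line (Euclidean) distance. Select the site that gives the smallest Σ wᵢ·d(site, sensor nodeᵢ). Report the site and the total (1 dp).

β, total 417.2 km

Total weighted distance at each candidate:
  γ (15, 9): total = 743.7
  β (11, 8): total = 417.2
  δ (13, 2): total = 873.4
  α (15, 15): total = 928.3
Minimum is at β with total 417.2 km.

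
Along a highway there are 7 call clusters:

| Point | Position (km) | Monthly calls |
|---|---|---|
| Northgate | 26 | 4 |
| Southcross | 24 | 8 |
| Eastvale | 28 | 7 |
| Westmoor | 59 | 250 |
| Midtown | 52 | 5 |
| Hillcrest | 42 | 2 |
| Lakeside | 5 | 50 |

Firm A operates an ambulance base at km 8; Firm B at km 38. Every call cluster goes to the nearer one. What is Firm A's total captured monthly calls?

50

The indifferent point is the midpoint (8+38)/2 = 23; call clusters left of it (closer to Firm A at 8) go to Firm A, those right go to Firm B.
  Lakeside at 5 (w=50) → Firm A
  Southcross at 24 (w=8) → Firm B
  Northgate at 26 (w=4) → Firm B
  Eastvale at 28 (w=7) → Firm B
  Hillcrest at 42 (w=2) → Firm B
  Midtown at 52 (w=5) → Firm B
  Westmoor at 59 (w=250) → Firm B
Firm A captures 50; Firm B captures 276.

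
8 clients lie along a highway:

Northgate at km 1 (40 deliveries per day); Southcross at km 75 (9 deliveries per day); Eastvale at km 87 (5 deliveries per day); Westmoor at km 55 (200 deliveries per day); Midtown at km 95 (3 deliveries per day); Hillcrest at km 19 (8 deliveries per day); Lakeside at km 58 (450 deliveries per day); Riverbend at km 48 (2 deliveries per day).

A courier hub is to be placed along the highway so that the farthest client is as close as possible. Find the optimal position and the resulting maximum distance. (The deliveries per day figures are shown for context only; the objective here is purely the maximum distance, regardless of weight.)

location 48, max distance 47

The 1-center on a line is the midpoint of the two extreme points: leftmost at 1, rightmost at 95.
Optimal location = (1 + 95)/2 = 48; maximum distance = (95 − 1)/2 = 47.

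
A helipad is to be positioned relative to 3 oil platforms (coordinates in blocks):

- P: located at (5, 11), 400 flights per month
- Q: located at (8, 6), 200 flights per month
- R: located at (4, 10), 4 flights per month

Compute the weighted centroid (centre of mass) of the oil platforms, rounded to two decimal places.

The minimiser of Σwᵢ‖p−pᵢ‖² is the weighted centroid p* = (Σwᵢpᵢ)/(Σwᵢ).
Σwᵢ = 604.
Σwᵢxᵢ = 400·5 + 200·8 + 4·4 = 3616.
Σwᵢyᵢ = 400·11 + 200·6 + 4·10 = 5640.
x* = 3616/604 = 5.99, y* = 5640/604 = 9.34.

(5.99, 9.34)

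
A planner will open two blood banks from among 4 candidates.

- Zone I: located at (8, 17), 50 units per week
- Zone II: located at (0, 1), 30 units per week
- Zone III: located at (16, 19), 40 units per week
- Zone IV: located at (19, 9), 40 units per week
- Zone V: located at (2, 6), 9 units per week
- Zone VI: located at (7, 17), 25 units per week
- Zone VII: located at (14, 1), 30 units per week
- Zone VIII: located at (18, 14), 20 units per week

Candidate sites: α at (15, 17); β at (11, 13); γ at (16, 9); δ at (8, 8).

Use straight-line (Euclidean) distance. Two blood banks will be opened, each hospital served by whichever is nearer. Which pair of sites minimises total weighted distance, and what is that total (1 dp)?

Evaluate every pair (each demand assigned to the nearer of the two):
  {α, δ}: total = 1734.5
  {α, γ}: total = 1757.2
  {β, γ}: total = 1769.9
  {β, δ}: total = 1855.4
  {α, β}: total = 1885.5
  {γ, δ}: total = 1927.3
Best pair: {α, δ} with total 1734.5.

{α, δ}, total 1734.5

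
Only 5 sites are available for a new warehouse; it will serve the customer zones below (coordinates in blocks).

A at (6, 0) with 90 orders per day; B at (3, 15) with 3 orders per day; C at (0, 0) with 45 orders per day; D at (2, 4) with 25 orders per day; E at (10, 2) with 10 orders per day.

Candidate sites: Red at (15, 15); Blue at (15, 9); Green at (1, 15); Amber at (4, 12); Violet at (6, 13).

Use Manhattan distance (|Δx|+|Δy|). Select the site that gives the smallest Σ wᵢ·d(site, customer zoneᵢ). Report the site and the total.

Amber, total 2402 blocks

Total weighted distance at each candidate:
  Red (15, 15): total = 4326
  Blue (15, 9): total = 3324
  Green (1, 15): total = 3046
  Amber (4, 12): total = 2402
  Violet (6, 13): total = 2515
Minimum is at Amber with total 2402 blocks.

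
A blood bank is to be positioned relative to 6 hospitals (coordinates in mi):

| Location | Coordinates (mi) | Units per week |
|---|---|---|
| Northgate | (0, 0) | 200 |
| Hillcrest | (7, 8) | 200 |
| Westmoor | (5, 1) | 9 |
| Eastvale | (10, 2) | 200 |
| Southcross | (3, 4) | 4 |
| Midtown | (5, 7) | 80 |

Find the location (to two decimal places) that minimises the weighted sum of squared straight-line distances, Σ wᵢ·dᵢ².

(5.57, 3.73)

The minimiser of Σwᵢ‖p−pᵢ‖² is the weighted centroid p* = (Σwᵢpᵢ)/(Σwᵢ).
Σwᵢ = 693.
Σwᵢxᵢ = 200·0 + 200·7 + 9·5 + 200·10 + 4·3 + 80·5 = 3857.
Σwᵢyᵢ = 200·0 + 200·8 + 9·1 + 200·2 + 4·4 + 80·7 = 2585.
x* = 3857/693 = 5.57, y* = 2585/693 = 3.73.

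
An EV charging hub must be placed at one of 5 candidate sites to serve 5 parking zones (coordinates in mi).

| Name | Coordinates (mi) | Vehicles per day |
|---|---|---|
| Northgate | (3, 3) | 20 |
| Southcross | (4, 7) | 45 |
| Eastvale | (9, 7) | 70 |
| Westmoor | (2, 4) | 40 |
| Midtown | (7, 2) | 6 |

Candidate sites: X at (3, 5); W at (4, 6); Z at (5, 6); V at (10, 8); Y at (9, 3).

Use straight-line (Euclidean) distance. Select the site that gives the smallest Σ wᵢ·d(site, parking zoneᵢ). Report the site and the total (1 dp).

Z, total 595.4 mi

Total weighted distance at each candidate:
  X (3, 5): total = 669.9
  W (4, 6): total = 608.3
  Z (5, 6): total = 595.4
  V (10, 8): total = 942.8
  Y (9, 3): total = 984.4
Minimum is at Z with total 595.4 mi.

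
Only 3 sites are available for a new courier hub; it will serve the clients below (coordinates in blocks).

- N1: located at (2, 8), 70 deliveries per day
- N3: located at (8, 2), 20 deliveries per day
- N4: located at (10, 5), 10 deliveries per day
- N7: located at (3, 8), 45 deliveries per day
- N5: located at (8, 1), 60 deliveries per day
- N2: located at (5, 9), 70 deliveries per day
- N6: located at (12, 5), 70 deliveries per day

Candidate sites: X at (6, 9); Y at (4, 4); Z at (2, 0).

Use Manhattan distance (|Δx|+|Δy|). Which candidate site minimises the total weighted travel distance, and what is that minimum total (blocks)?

Total weighted distance at each candidate:
  X (6, 9): total = 2160
  Y (4, 4): total = 2305
  Z (2, 0): total = 3565
Minimum is at X with total 2160 blocks.

X, total 2160 blocks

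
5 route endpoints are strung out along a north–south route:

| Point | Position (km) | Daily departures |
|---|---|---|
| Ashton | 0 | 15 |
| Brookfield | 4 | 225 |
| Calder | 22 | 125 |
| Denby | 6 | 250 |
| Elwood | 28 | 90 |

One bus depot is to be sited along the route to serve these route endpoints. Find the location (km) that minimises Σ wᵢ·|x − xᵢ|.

For a sum of weighted absolute distances on a line, the optimum is the weighted median (not the mean). Total weight W = 705; half-weight = 352.5.
Sort by position and accumulate weight:
  km 0 (Ashton, w=15) → cum 15
  km 4 (Brookfield, w=225) → cum 240
  km 6 (Denby, w=250) → cum 490  ≥ 352.5 → median here
  km 22 (Calder, w=125) → cum 615
  km 28 (Elwood, w=90) → cum 705
Optimal location: km 6.

x = 6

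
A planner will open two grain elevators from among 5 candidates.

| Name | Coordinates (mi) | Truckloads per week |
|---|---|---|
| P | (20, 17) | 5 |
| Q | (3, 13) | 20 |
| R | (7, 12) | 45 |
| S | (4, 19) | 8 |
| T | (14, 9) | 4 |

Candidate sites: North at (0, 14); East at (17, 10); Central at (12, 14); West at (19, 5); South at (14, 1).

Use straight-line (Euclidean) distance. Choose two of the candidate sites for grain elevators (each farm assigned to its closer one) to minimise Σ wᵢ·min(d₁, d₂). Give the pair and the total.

{North, Central}, total 421.1

Evaluate every pair (each demand assigned to the nearer of the two):
  {North, Central}: total = 421.1
  {North, East}: total = 492.8
  {North, West}: total = 527.9
  {East, Central}: total = 549.6
  {North, South}: total = 559.5
  {Central, West}: total = 563.2
  {Central, South}: total = 563.2
  {East, West}: total = 922.5
  {East, South}: total = 922.5
  {West, South}: total = 1162.3
Best pair: {North, Central} with total 421.1.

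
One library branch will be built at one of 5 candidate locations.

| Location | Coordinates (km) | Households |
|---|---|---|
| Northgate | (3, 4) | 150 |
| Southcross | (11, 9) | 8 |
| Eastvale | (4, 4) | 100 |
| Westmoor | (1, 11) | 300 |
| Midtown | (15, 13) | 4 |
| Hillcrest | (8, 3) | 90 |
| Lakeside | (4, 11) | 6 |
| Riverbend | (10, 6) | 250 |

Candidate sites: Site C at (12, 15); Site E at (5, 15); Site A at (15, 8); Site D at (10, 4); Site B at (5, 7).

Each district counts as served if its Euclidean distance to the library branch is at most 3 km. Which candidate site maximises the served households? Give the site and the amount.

Site D, covering 340

Coverage radius r = 3 km; a point is covered iff (Δx)²+(Δy)² ≤ 3² = 9.
  Site C (12, 15): covers {none} → 0
  Site E (5, 15): covers {none} → 0
  Site A (15, 8): covers {none} → 0
  Site D (10, 4): covers {Hillcrest, Riverbend} → 340
  Site B (5, 7): covers {none} → 0
Maximum coverage at Site D: 340 households.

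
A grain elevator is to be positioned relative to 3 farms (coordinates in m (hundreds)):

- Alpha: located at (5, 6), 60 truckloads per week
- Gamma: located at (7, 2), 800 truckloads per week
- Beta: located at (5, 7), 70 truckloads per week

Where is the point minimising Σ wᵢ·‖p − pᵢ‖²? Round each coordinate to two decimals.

The minimiser of Σwᵢ‖p−pᵢ‖² is the weighted centroid p* = (Σwᵢpᵢ)/(Σwᵢ).
Σwᵢ = 930.
Σwᵢxᵢ = 60·5 + 800·7 + 70·5 = 6250.
Σwᵢyᵢ = 60·6 + 800·2 + 70·7 = 2450.
x* = 6250/930 = 6.72, y* = 2450/930 = 2.63.

(6.72, 2.63)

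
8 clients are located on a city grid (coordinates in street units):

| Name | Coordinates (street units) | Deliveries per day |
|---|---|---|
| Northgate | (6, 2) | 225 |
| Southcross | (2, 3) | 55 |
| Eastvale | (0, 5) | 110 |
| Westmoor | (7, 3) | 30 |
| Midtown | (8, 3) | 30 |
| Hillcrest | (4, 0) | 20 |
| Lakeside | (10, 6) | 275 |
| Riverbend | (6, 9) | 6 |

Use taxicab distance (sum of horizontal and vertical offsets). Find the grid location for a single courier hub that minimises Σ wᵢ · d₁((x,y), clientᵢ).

Manhattan distance separates: Σwᵢ(|x−xᵢ|+|y−yᵢ|) = Σwᵢ|x−xᵢ| + Σwᵢ|y−yᵢ|, so x and y are optimised independently as 1-D weighted medians.
Total weight W = 751; half = 375.5.
x-coordinate, sorted with cumulative weight:
  x=0 (Eastvale, w=110) cum 110
  x=2 (Southcross, w=55) cum 165
  x=4 (Hillcrest, w=20) cum 185
  x=6 (Northgate, w=225) cum 410  ← median
  x=6 (Riverbend, w=6) cum 416
  x=7 (Westmoor, w=30) cum 446
  x=8 (Midtown, w=30) cum 476
  x=10 (Lakeside, w=275) cum 751
⇒ x* = 6
y-coordinate, sorted with cumulative weight:
  y=0 (Hillcrest, w=20) cum 20
  y=2 (Northgate, w=225) cum 245
  y=3 (Southcross, w=55) cum 300
  y=3 (Westmoor, w=30) cum 330
  y=3 (Midtown, w=30) cum 360
  y=5 (Eastvale, w=110) cum 470  ← median
  y=6 (Lakeside, w=275) cum 745
  y=9 (Riverbend, w=6) cum 751
⇒ y* = 5

(6, 5)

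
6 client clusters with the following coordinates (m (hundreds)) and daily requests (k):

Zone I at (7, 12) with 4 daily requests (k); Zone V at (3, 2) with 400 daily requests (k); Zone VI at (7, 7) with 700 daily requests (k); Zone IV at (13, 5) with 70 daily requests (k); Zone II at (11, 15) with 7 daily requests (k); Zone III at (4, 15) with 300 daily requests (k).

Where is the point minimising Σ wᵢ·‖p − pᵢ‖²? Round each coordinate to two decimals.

The minimiser of Σwᵢ‖p−pᵢ‖² is the weighted centroid p* = (Σwᵢpᵢ)/(Σwᵢ).
Σwᵢ = 1481.
Σwᵢxᵢ = 4·7 + 400·3 + 700·7 + 70·13 + 7·11 + 300·4 = 8315.
Σwᵢyᵢ = 4·12 + 400·2 + 700·7 + 70·5 + 7·15 + 300·15 = 10703.
x* = 8315/1481 = 5.61, y* = 10703/1481 = 7.23.

(5.61, 7.23)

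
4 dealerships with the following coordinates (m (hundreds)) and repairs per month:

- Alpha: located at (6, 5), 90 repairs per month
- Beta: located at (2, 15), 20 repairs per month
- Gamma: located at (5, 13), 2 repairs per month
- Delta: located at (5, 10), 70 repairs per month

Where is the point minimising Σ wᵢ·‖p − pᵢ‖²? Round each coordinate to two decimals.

The minimiser of Σwᵢ‖p−pᵢ‖² is the weighted centroid p* = (Σwᵢpᵢ)/(Σwᵢ).
Σwᵢ = 182.
Σwᵢxᵢ = 90·6 + 20·2 + 2·5 + 70·5 = 940.
Σwᵢyᵢ = 90·5 + 20·15 + 2·13 + 70·10 = 1476.
x* = 940/182 = 5.16, y* = 1476/182 = 8.11.

(5.16, 8.11)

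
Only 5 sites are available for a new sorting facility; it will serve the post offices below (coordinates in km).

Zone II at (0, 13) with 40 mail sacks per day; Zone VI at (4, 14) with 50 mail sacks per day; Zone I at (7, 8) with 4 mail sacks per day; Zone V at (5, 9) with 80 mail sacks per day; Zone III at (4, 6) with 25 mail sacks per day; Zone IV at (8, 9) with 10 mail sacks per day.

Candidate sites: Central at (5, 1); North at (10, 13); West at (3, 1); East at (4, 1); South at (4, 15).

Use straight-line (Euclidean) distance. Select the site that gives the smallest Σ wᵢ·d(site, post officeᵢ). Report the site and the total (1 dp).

Total weighted distance at each candidate:
  Central (5, 1): total = 2054.0
  North (10, 13): total = 1514.9
  West (3, 1): total = 2060.5
  East (4, 1): total = 2045.9
  South (4, 15): total = 1043.1
Minimum is at South with total 1043.1 km.

South, total 1043.1 km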